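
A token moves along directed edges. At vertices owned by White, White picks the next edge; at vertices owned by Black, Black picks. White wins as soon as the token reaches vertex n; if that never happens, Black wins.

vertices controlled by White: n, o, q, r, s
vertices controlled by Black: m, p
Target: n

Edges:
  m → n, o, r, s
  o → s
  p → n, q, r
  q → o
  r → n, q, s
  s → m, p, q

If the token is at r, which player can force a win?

A0 = {n}
A1: add {r} — r (White) has r→n.
A2 = A1; e.g. m (Black) can still go to o. Fixed point.
r ∈ A1, so White can force the target.

White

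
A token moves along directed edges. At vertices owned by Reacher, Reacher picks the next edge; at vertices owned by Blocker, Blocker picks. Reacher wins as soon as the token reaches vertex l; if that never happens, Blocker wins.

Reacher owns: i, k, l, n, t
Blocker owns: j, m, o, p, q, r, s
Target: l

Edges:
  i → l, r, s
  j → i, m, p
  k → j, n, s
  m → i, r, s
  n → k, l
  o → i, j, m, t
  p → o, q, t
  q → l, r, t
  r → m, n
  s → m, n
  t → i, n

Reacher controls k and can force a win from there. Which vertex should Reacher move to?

A0 = {l}
A1: add {i, n} — i (Reacher) has i→l; n (Reacher) has n→l.
A2: add {k, t} — k (Reacher) has k→n; t (Reacher) has t→i.
A3 = A2; e.g. j (Blocker) can still go to m. Fixed point.
From k, successor n is in the attractor (rank 1); the other successors j, s are not.

n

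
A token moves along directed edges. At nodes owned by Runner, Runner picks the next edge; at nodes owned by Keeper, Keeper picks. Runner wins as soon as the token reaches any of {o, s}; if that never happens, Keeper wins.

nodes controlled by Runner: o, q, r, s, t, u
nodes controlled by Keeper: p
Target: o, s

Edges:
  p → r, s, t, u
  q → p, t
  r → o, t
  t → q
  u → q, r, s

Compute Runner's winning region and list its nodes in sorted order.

o, r, s, u

A0 = {o, s}
A1: add {r, u} — r (Runner) has r→o; u (Runner) has u→s.
A2 = A1; e.g. p (Keeper) can still go to t. Fixed point.
Runner's winning region = {o, r, s, u}.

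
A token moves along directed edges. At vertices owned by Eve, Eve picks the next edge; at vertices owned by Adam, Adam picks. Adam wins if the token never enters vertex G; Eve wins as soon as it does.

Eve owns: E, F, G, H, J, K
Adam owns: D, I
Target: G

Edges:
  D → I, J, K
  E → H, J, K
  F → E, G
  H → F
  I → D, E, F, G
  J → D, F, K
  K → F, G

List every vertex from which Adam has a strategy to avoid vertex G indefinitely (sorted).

A0 = {G}
A1: add {F, K} — F (Eve) has F→G; K (Eve) has K→G.
A2: add {E, H, J} — E (Eve) has E→K; H (Eve) has H→F; J (Eve) has J→F.
A3 = A2; e.g. D (Adam) can still go to I. Fixed point.
Eve's attractor = {E, F, G, H, J, K}; Adam avoids the target exactly from the complement.

D, I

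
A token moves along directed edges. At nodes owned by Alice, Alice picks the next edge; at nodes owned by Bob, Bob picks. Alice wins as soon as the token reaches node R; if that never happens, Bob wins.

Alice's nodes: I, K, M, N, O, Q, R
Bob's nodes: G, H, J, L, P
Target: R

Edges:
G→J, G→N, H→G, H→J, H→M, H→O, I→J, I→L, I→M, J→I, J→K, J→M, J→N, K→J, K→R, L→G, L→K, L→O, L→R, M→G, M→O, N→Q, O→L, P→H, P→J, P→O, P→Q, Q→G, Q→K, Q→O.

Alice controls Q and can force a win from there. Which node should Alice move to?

K

A0 = {R}
A1: add {K} — K (Alice) has K→R.
A2: add {Q} — Q (Alice) has Q→K.
A3: add {N} — N (Alice) has N→Q.
A4 = A3; e.g. G (Bob) can still go to J. Fixed point.
From Q, successor K is in the attractor (rank 1); the other successors G, O are not.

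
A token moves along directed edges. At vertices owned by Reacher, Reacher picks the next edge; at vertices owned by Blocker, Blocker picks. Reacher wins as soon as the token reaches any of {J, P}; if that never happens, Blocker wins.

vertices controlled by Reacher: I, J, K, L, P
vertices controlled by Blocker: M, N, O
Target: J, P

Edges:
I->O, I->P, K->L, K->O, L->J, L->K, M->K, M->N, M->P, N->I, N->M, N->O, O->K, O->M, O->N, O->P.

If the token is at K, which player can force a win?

A0 = {J, P}
A1: add {I, L} — I (Reacher) has I→P; L (Reacher) has L→J.
A2: add {K} — K (Reacher) has K→L.
A3 = A2; e.g. M (Blocker) can still go to N. Fixed point.
K ∈ A2, so Reacher can force the target.

Reacher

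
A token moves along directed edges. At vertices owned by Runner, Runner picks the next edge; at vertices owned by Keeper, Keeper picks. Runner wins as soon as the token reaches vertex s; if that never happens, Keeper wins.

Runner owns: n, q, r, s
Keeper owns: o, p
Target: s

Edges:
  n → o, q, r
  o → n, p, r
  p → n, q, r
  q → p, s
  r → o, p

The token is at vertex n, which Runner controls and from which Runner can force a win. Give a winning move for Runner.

A0 = {s}
A1: add {q} — q (Runner) has q→s.
A2: add {n} — n (Runner) has n→q.
A3 = A2; e.g. o (Keeper) can still go to p. Fixed point.
From n, successor q is in the attractor (rank 1); the other successors o, r are not.

q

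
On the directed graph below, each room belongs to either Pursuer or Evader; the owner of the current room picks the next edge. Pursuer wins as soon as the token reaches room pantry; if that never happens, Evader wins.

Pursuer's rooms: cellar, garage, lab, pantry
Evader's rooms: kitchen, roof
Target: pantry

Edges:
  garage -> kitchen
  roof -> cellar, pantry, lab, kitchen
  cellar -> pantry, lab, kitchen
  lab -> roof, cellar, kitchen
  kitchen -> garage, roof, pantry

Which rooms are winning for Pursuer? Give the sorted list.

cellar, lab, pantry

A0 = {pantry}
A1: add {cellar} — cellar (Pursuer) has cellar→pantry.
A2: add {lab} — lab (Pursuer) has lab→cellar.
A3 = A2; e.g. garage (Pursuer) has no edge into A2. Fixed point.
Pursuer's winning region = {cellar, lab, pantry}.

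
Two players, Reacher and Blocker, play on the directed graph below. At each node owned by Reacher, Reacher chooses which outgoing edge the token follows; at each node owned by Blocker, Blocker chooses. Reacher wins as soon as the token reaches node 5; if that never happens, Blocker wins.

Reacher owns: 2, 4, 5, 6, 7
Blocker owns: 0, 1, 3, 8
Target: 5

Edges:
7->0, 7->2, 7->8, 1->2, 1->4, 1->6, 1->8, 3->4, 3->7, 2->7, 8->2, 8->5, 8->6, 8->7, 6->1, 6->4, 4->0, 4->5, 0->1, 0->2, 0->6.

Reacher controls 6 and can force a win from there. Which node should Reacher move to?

A0 = {5}
A1: add {4} — 4 (Reacher) has 4→5.
A2: add {6} — 6 (Reacher) has 6→4.
A3 = A2; e.g. 0 (Blocker) can still go to 1. Fixed point.
From 6, successor 4 is in the attractor (rank 1); the other successor 1 is not.

4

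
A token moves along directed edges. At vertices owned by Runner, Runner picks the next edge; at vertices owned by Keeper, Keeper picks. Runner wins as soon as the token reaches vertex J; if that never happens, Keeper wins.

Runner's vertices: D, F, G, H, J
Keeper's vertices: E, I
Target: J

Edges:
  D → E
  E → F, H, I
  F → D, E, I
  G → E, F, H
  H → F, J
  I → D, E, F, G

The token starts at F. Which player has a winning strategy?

A0 = {J}
A1: add {H} — H (Runner) has H→J.
A2: add {G} — G (Runner) has G→H.
A3 = A2; e.g. D (Runner) has no edge into A2. Fixed point.
F never enters the attractor, so Keeper can avoid the target forever.

Keeper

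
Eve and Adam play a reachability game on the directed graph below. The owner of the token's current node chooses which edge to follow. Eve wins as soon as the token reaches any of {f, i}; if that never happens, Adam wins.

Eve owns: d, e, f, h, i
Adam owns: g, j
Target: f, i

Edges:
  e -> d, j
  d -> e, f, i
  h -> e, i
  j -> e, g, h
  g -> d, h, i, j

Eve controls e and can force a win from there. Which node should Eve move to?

A0 = {f, i}
A1: add {d, h} — d (Eve) has d→f; h (Eve) has h→i.
A2: add {e} — e (Eve) has e→d.
A3 = A2; e.g. g (Adam) can still go to j. Fixed point.
From e, successor d is in the attractor (rank 1); the other successor j is not.

d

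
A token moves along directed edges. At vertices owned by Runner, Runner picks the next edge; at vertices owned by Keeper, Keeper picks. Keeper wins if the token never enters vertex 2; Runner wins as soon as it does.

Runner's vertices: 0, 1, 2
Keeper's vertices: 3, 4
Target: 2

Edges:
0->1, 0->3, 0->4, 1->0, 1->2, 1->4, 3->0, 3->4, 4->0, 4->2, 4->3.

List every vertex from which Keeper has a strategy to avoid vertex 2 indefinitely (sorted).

A0 = {2}
A1: add {1} — 1 (Runner) has 1→2.
A2: add {0} — 0 (Runner) has 0→1.
A3 = A2; e.g. 3 (Keeper) can still go to 4. Fixed point.
Runner's attractor = {0, 1, 2}; Keeper avoids the target exactly from the complement.

3, 4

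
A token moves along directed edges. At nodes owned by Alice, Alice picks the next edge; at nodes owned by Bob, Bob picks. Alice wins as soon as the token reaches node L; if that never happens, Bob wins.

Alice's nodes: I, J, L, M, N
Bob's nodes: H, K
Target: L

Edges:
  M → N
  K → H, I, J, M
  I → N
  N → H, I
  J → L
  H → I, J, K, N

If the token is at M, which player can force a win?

A0 = {L}
A1: add {J} — J (Alice) has J→L.
A2 = A1; e.g. H (Bob) can still go to I. Fixed point.
M never enters the attractor, so Bob can avoid the target forever.

Bob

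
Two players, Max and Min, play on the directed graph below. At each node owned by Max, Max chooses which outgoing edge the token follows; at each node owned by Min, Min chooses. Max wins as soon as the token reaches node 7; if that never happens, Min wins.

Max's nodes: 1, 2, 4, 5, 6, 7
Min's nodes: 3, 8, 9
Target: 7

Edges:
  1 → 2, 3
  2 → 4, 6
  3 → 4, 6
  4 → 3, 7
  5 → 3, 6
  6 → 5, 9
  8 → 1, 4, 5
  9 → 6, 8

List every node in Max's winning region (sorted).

A0 = {7}
A1: add {4} — 4 (Max) has 4→7.
A2: add {2} — 2 (Max) has 2→4.
A3: add {1} — 1 (Max) has 1→2.
A4 = A3; e.g. 3 (Min) can still go to 6. Fixed point.
Max's winning region = {1, 2, 4, 7}.

1, 2, 4, 7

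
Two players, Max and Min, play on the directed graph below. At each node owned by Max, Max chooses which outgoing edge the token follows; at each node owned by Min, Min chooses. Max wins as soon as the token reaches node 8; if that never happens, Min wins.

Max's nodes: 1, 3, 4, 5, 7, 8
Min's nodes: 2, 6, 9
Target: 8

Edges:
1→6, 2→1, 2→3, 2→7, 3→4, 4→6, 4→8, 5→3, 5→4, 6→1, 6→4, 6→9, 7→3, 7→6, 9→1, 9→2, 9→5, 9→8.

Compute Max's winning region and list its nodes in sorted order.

3, 4, 5, 7, 8

A0 = {8}
A1: add {4} — 4 (Max) has 4→8.
A2: add {3, 5} — 3 (Max) has 3→4; 5 (Max) has 5→4.
A3: add {7} — 7 (Max) has 7→3.
A4 = A3; e.g. 1 (Max) has no edge into A3. Fixed point.
Max's winning region = {3, 4, 5, 7, 8}.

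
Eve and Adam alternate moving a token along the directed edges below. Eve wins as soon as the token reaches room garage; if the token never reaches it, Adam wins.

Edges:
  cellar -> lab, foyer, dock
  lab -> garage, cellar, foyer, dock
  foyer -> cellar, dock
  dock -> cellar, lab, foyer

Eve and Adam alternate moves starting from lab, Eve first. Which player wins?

Eve

Track states (vertex, player-to-move).
A0 = {(garage,Eve), (garage,Adam)}
A1: add {(lab,Eve)}.
(lab,Eve) ∈ A1 ⇒ Eve forces the target.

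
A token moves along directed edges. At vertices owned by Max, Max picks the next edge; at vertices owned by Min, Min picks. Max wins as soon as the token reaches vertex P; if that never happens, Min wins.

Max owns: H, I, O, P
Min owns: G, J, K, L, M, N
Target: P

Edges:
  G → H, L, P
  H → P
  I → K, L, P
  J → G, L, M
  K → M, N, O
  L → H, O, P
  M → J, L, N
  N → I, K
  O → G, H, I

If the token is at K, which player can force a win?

Min

A0 = {P}
A1: add {H, I} — H (Max) has H→P; I (Max) has I→P.
A2: add {O} — O (Max) has O→H.
A3: add {L} — L (Min): all of {H, O, P} already in.
A4: add {G} — G (Min): all of {H, L, P} already in.
A5 = A4; e.g. J (Min) can still go to M. Fixed point.
K never enters the attractor, so Min can avoid the target forever.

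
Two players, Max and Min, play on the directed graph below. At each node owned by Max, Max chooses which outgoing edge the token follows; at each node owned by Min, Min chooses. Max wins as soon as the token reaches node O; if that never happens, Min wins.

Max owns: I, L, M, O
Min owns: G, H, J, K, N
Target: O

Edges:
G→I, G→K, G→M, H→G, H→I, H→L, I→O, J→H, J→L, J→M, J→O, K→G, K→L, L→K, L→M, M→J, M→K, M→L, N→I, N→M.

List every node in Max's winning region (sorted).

A0 = {O}
A1: add {I} — I (Max) has I→O.
A2 = A1; e.g. G (Min) can still go to K. Fixed point.
Max's winning region = {I, O}.

I, O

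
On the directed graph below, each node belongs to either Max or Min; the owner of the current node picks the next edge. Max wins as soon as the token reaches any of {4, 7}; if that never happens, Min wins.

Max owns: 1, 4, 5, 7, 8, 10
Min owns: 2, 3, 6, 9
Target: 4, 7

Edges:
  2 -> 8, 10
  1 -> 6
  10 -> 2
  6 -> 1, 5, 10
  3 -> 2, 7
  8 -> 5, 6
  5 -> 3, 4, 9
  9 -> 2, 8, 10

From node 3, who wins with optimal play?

A0 = {4, 7}
A1: add {5} — 5 (Max) has 5→4.
A2: add {8} — 8 (Max) has 8→5.
A3 = A2; e.g. 1 (Max) has no edge into A2. Fixed point.
3 never enters the attractor, so Min can avoid the target forever.

Min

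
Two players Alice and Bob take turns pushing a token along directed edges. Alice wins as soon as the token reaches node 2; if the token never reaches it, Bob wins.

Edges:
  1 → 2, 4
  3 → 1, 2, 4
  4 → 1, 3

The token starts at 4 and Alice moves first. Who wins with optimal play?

Bob

Track states (vertex, player-to-move).
A0 = {(2,Alice), (2,Bob)}
A1: add {(1,Alice), (3,Alice)}.
A2: add {(4,Bob)}.
A3 = A2; e.g. (1,Bob) stays out. (4,Alice) never enters ⇒ Bob avoids the target.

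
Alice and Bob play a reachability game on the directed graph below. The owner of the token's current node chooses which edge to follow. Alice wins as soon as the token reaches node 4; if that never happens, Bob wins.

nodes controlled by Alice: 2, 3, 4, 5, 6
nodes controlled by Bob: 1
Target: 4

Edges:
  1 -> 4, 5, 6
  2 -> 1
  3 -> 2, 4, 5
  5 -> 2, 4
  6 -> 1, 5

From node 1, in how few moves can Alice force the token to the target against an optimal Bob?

3

A0 = {4}
A1: add {3, 5} — 3 (Alice) has 3→4; 5 (Alice) has 5→4.
A2: add {6} — 6 (Alice) has 6→5.
A3: add {1} — 1 (Bob): all of {4, 5, 6} already in.
1 enters the attractor at level 3, so Alice can force the target in 3 moves from there.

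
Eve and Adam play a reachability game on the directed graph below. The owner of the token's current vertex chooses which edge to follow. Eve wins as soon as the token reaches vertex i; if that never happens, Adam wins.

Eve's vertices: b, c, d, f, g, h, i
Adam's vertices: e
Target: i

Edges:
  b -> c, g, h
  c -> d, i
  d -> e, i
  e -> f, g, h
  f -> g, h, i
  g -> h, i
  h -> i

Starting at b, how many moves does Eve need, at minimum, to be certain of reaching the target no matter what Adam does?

A0 = {i}
A1: add {c, d, f, g, h} — c (Eve) has c→i; d (Eve) has d→i; f (Eve) has f→i; g (Eve) has g→i; h (Eve) has h→i.
A2: add {b, e} — b (Eve) has b→c; e (Adam): all of {f, g, h} already in.
A2 = all vertices. Fixed point.
b enters the attractor at level 2, so Eve can force the target in 2 moves from there.

2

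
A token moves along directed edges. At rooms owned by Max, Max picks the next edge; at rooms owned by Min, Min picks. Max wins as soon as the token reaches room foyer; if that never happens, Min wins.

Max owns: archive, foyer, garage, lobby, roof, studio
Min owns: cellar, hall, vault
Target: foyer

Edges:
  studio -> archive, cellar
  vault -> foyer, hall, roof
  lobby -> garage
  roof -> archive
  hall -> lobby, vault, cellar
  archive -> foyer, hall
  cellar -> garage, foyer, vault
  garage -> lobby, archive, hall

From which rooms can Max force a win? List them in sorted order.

A0 = {foyer}
A1: add {archive} — archive (Max) has archive→foyer.
A2: add {garage, roof, studio} — garage (Max) has garage→archive; studio (Max) has studio→archive; roof (Max) has roof→archive.
A3: add {lobby} — lobby (Max) has lobby→garage.
A4 = A3; e.g. hall (Min) can still go to vault. Fixed point.
Max's winning region = {archive, foyer, garage, lobby, roof, studio}.

archive, foyer, garage, lobby, roof, studio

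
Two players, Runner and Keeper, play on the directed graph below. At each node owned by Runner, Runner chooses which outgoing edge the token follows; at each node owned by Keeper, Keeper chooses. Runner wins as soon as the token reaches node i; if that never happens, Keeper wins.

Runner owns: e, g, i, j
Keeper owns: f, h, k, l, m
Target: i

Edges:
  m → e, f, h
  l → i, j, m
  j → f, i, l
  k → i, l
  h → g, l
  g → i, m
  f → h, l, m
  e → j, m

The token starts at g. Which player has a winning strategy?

Runner

A0 = {i}
A1: add {g, j} — g (Runner) has g→i; j (Runner) has j→i.
g ∈ A1, so Runner can force the target.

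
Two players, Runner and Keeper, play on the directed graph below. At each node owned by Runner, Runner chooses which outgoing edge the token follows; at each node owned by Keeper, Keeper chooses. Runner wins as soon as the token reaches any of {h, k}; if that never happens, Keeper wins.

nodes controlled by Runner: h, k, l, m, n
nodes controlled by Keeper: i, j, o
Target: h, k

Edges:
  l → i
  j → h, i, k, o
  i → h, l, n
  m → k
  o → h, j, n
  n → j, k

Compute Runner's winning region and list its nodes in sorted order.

A0 = {h, k}
A1: add {m, n} — m (Runner) has m→k; n (Runner) has n→k.
A2 = A1; e.g. i (Keeper) can still go to l. Fixed point.
Runner's winning region = {h, k, m, n}.

h, k, m, n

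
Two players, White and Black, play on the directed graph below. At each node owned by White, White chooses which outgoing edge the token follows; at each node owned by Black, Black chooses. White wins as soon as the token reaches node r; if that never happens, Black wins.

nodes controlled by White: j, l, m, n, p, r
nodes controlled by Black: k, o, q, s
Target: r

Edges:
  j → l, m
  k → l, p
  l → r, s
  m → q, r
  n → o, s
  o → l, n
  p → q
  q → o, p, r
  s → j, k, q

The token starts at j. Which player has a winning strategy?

White

A0 = {r}
A1: add {l, m} — l (White) has l→r; m (White) has m→r.
A2: add {j} — j (White) has j→l.
A3 = A2; e.g. k (Black) can still go to p. Fixed point.
j ∈ A2, so White can force the target.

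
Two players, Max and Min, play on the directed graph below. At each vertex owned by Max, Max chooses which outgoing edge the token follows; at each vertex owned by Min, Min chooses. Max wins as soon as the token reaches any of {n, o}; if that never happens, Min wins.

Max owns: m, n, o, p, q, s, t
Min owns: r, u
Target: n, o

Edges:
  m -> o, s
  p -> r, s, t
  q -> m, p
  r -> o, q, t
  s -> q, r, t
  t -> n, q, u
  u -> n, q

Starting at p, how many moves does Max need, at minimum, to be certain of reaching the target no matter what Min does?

2

A0 = {n, o}
A1: add {m, t} — m (Max) has m→o; t (Max) has t→n.
A2: add {p, q, s} — p (Max) has p→t; q (Max) has q→m; s (Max) has s→t.
p enters the attractor at level 2, so Max can force the target in 2 moves from there.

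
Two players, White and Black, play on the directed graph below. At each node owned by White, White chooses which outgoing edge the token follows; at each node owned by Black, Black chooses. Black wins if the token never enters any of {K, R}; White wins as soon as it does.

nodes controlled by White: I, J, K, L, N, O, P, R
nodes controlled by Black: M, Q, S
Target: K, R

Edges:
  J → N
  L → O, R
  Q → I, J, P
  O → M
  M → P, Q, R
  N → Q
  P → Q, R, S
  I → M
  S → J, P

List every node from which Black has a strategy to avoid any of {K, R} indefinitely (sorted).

I, J, M, N, O, Q, S

A0 = {K, R}
A1: add {L, P} — L (White) has L→R; P (White) has P→R.
A2 = A1; e.g. I (White) has no edge into A1. Fixed point.
White's attractor = {K, L, P, R}; Black avoids the target exactly from the complement.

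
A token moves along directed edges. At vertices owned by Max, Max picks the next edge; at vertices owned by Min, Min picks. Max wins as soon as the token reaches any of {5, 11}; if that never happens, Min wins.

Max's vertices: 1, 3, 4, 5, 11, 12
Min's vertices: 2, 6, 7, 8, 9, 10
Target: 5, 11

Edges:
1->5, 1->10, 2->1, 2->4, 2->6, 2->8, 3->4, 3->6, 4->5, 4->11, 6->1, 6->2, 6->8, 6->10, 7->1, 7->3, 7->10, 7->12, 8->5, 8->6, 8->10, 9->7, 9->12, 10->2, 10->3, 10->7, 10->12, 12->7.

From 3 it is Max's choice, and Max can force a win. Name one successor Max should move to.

A0 = {5, 11}
A1: add {1, 4} — 1 (Max) has 1→5; 4 (Max) has 4→5.
A2: add {3} — 3 (Max) has 3→4.
A3 = A2; e.g. 2 (Min) can still go to 6. Fixed point.
From 3, successor 4 is in the attractor (rank 1); the other successor 6 is not.

4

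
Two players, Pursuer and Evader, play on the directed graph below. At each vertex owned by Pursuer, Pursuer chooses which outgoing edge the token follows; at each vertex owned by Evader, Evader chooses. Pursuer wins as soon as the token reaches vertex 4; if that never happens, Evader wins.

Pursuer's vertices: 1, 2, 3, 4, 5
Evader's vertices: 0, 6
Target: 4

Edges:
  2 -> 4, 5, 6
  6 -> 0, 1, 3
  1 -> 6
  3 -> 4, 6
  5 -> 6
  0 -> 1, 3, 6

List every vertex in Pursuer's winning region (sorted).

2, 3, 4

A0 = {4}
A1: add {2, 3} — 2 (Pursuer) has 2→4; 3 (Pursuer) has 3→4.
A2 = A1; e.g. 0 (Evader) can still go to 1. Fixed point.
Pursuer's winning region = {2, 3, 4}.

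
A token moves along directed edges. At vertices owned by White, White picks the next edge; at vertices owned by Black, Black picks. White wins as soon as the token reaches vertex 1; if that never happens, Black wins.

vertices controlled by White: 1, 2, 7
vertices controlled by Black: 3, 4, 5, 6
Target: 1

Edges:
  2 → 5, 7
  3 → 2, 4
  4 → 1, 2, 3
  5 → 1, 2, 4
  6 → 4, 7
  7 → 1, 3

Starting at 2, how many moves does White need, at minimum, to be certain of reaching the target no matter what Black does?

A0 = {1}
A1: add {7} — 7 (White) has 7→1.
A2: add {2} — 2 (White) has 2→7.
A3 = A2; e.g. 3 (Black) can still go to 4. Fixed point.
2 enters the attractor at level 2, so White can force the target in 2 moves from there.

2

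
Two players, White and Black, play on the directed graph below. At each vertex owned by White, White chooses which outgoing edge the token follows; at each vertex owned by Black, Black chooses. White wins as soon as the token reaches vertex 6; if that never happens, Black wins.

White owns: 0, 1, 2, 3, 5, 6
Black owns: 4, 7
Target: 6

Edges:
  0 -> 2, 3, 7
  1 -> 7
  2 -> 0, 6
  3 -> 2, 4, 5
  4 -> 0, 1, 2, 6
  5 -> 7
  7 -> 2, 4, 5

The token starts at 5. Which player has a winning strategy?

A0 = {6}
A1: add {2} — 2 (White) has 2→6.
A2: add {0, 3} — 0 (White) has 0→2; 3 (White) has 3→2.
A3 = A2; e.g. 1 (White) has no edge into A2. Fixed point.
5 never enters the attractor, so Black can avoid the target forever.

Black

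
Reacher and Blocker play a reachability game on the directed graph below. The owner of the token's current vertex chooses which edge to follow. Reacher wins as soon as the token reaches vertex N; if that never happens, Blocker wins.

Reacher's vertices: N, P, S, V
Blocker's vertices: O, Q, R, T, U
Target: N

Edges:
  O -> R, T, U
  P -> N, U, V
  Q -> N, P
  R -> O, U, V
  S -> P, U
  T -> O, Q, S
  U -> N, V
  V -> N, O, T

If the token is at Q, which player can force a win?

Reacher

A0 = {N}
A1: add {P, V} — P (Reacher) has P→N; V (Reacher) has V→N.
A2: add {Q, S, U} — Q (Blocker): all of {N, P} already in; S (Reacher) has S→P; U (Blocker): all of {N, V} already in.
A3 = A2; e.g. O (Blocker) can still go to R. Fixed point.
Q ∈ A2, so Reacher can force the target.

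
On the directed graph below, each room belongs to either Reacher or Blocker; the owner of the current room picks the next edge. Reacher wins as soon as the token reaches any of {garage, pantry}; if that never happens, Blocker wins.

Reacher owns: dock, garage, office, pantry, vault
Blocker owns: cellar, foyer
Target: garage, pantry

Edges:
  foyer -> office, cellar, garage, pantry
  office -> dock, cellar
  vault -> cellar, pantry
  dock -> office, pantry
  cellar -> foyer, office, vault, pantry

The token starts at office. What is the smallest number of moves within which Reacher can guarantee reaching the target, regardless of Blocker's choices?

A0 = {garage, pantry}
A1: add {dock, vault} — vault (Reacher) has vault→pantry; dock (Reacher) has dock→pantry.
A2: add {office} — office (Reacher) has office→dock.
A3 = A2; e.g. foyer (Blocker) can still go to cellar. Fixed point.
office enters the attractor at level 2, so Reacher can force the target in 2 moves from there.

2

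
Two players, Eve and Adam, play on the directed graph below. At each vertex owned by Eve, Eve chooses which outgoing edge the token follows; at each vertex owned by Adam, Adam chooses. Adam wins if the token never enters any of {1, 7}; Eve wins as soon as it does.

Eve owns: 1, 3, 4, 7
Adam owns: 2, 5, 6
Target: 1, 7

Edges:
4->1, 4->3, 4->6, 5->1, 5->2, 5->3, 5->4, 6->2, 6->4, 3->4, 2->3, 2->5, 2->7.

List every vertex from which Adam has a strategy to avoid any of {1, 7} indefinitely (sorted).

A0 = {1, 7}
A1: add {4} — 4 (Eve) has 4→1.
A2: add {3} — 3 (Eve) has 3→4.
A3 = A2; e.g. 2 (Adam) can still go to 5. Fixed point.
Eve's attractor = {1, 3, 4, 7}; Adam avoids the target exactly from the complement.

2, 5, 6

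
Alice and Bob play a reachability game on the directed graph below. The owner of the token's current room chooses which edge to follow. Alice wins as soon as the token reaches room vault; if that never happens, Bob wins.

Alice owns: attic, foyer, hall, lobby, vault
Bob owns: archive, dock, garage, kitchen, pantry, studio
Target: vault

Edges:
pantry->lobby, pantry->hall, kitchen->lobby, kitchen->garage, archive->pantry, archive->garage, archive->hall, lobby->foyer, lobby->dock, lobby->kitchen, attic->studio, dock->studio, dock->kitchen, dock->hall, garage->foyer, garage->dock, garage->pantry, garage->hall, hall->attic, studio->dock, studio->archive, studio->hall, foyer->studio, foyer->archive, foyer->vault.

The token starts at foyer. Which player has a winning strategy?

A0 = {vault}
A1: add {foyer} — foyer (Alice) has foyer→vault.
foyer ∈ A1, so Alice can force the target.

Alice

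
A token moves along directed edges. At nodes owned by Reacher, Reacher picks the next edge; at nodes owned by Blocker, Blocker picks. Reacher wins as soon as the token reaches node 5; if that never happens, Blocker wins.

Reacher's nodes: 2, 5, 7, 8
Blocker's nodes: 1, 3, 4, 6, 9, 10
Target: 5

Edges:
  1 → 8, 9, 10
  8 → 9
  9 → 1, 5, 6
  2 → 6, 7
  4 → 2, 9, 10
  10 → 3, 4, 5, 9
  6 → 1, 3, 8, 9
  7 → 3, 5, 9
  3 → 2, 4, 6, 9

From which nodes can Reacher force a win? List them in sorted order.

A0 = {5}
A1: add {7} — 7 (Reacher) has 7→5.
A2: add {2} — 2 (Reacher) has 2→7.
A3 = A2; e.g. 1 (Blocker) can still go to 8. Fixed point.
Reacher's winning region = {2, 5, 7}.

2, 5, 7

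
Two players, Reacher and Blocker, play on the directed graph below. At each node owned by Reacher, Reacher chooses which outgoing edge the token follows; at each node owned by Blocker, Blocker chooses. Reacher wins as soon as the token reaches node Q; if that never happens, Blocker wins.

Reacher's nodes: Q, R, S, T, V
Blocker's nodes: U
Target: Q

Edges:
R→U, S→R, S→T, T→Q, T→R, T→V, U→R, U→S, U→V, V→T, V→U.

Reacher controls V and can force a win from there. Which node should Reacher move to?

T

A0 = {Q}
A1: add {T} — T (Reacher) has T→Q.
A2: add {S, V} — S (Reacher) has S→T; V (Reacher) has V→T.
A3 = A2; e.g. R (Reacher) has no edge into A2. Fixed point.
From V, successor T is in the attractor (rank 1); the other successor U is not.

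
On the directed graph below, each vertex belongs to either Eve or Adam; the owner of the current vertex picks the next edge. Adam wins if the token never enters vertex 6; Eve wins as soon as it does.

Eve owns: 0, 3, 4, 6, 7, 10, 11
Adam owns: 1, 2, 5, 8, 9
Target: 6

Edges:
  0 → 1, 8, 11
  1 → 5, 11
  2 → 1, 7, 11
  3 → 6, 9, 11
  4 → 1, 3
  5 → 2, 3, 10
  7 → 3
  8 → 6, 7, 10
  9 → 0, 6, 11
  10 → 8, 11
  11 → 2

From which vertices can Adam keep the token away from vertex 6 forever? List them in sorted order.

A0 = {6}
A1: add {3} — 3 (Eve) has 3→6.
A2: add {4, 7} — 4 (Eve) has 4→3; 7 (Eve) has 7→3.
A3 = A2; e.g. 0 (Eve) has no edge into A2. Fixed point.
Eve's attractor = {3, 4, 6, 7}; Adam avoids the target exactly from the complement.

0, 1, 2, 5, 8, 9, 10, 11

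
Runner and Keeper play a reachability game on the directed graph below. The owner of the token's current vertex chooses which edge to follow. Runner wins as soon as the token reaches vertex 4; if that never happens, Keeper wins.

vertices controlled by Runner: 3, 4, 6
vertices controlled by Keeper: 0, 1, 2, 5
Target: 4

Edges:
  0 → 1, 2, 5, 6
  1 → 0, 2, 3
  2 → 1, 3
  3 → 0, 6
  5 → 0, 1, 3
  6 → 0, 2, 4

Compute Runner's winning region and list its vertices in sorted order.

3, 4, 6

A0 = {4}
A1: add {6} — 6 (Runner) has 6→4.
A2: add {3} — 3 (Runner) has 3→6.
A3 = A2; e.g. 0 (Keeper) can still go to 1. Fixed point.
Runner's winning region = {3, 4, 6}.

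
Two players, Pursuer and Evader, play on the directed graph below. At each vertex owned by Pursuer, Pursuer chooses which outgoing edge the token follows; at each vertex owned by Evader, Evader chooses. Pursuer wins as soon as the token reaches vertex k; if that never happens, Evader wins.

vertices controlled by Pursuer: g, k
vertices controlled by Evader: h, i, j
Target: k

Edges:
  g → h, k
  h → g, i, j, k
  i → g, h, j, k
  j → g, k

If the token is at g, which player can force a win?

A0 = {k}
A1: add {g} — g (Pursuer) has g→k.
g ∈ A1, so Pursuer can force the target.

Pursuer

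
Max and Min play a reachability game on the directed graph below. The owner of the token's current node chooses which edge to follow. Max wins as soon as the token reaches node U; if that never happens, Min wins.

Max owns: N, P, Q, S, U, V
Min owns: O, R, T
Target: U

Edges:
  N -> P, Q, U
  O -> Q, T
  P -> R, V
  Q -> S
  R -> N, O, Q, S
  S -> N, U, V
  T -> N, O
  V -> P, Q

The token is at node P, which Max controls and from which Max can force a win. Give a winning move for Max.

A0 = {U}
A1: add {N, S} — N (Max) has N→U; S (Max) has S→U.
A2: add {Q} — Q (Max) has Q→S.
A3: add {V} — V (Max) has V→Q.
A4: add {P} — P (Max) has P→V.
A5 = A4; e.g. O (Min) can still go to T. Fixed point.
From P, successor V is in the attractor (rank 3); the other successor R is not.

V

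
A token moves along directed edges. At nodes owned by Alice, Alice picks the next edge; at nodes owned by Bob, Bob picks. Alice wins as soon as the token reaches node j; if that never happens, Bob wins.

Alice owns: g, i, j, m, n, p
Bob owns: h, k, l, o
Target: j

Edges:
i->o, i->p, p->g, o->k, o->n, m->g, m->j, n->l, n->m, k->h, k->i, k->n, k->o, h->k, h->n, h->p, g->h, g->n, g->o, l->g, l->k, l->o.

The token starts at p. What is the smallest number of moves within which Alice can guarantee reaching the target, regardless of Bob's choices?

A0 = {j}
A1: add {m} — m (Alice) has m→j.
A2: add {n} — n (Alice) has n→m.
A3: add {g} — g (Alice) has g→n.
A4: add {p} — p (Alice) has p→g.
p enters the attractor at level 4, so Alice can force the target in 4 moves from there.

4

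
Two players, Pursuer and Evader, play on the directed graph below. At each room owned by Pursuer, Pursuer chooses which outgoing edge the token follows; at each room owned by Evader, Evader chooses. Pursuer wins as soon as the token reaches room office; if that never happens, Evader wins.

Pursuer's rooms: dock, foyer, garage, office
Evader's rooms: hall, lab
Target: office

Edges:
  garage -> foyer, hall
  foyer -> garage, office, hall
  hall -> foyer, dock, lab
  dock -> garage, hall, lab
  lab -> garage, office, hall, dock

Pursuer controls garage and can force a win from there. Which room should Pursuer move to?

foyer

A0 = {office}
A1: add {foyer} — foyer (Pursuer) has foyer→office.
A2: add {garage} — garage (Pursuer) has garage→foyer.
A3: add {dock} — dock (Pursuer) has dock→garage.
A4 = A3; e.g. hall (Evader) can still go to lab. Fixed point.
From garage, successor foyer is in the attractor (rank 1); the other successor hall is not.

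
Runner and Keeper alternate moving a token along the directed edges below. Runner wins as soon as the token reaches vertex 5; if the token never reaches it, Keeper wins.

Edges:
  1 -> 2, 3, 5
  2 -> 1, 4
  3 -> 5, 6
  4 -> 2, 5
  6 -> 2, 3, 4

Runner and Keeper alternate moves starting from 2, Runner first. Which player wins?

Keeper

Track states (vertex, player-to-move).
A0 = {(5,Runner), (5,Keeper)}
A1: add {(1,Runner), (3,Runner), (4,Runner)}.
A2: add {(2,Keeper)}.
A3: add {(6,Runner)}.
A4: add {(3,Keeper)}.
A5 = A4; e.g. (1,Keeper) stays out. (2,Runner) never enters ⇒ Keeper avoids the target.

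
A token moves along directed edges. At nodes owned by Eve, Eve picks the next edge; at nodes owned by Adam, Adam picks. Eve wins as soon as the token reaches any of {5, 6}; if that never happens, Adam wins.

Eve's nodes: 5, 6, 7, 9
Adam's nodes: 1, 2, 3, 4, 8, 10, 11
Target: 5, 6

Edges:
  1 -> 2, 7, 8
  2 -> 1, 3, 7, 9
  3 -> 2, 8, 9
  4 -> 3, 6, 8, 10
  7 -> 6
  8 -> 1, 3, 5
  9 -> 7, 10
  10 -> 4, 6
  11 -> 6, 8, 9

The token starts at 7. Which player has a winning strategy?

A0 = {5, 6}
A1: add {7} — 7 (Eve) has 7→6.
7 ∈ A1, so Eve can force the target.

Eve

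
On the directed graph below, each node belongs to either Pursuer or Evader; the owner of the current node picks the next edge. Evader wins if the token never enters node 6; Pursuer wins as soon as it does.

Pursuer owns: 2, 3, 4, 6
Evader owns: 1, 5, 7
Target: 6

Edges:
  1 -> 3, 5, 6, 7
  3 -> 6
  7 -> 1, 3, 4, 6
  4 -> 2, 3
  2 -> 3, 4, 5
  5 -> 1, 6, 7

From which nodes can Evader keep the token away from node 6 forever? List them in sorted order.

A0 = {6}
A1: add {3} — 3 (Pursuer) has 3→6.
A2: add {2, 4} — 2 (Pursuer) has 2→3; 4 (Pursuer) has 4→3.
A3 = A2; e.g. 1 (Evader) can still go to 5. Fixed point.
Pursuer's attractor = {2, 3, 4, 6}; Evader avoids the target exactly from the complement.

1, 5, 7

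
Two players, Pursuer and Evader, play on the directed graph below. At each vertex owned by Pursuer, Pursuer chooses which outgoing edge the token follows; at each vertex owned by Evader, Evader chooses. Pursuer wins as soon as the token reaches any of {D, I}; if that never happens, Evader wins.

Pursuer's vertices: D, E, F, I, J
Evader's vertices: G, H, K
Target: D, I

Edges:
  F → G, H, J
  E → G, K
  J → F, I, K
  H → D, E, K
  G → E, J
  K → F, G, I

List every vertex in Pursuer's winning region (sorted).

A0 = {D, I}
A1: add {J} — J (Pursuer) has J→I.
A2: add {F} — F (Pursuer) has F→J.
A3 = A2; e.g. E (Pursuer) has no edge into A2. Fixed point.
Pursuer's winning region = {D, F, I, J}.

D, F, I, J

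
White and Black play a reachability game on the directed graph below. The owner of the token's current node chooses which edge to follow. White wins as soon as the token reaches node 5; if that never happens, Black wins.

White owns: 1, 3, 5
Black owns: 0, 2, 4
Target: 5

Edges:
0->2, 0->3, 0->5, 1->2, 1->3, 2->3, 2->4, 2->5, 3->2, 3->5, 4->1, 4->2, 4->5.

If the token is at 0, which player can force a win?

Black

A0 = {5}
A1: add {3} — 3 (White) has 3→5.
A2: add {1} — 1 (White) has 1→3.
A3 = A2; e.g. 0 (Black) can still go to 2. Fixed point.
0 never enters the attractor, so Black can avoid the target forever.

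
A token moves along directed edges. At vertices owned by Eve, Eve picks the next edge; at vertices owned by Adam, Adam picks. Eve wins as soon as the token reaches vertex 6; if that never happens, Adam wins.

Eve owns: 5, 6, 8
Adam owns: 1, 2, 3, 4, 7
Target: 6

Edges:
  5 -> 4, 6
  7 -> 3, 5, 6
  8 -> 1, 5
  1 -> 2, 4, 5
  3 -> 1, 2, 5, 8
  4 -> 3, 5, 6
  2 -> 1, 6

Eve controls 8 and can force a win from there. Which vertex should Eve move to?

5

A0 = {6}
A1: add {5} — 5 (Eve) has 5→6.
A2: add {8} — 8 (Eve) has 8→5.
A3 = A2; e.g. 1 (Adam) can still go to 2. Fixed point.
From 8, successor 5 is in the attractor (rank 1); the other successor 1 is not.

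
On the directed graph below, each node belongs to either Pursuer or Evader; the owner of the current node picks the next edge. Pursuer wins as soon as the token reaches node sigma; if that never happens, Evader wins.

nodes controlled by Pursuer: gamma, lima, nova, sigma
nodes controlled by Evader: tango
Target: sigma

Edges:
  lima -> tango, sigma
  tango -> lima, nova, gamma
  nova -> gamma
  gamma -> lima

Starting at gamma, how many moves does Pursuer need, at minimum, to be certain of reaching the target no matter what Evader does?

A0 = {sigma}
A1: add {lima} — lima (Pursuer) has lima→sigma.
A2: add {gamma} — gamma (Pursuer) has gamma→lima.
gamma enters the attractor at level 2, so Pursuer can force the target in 2 moves from there.

2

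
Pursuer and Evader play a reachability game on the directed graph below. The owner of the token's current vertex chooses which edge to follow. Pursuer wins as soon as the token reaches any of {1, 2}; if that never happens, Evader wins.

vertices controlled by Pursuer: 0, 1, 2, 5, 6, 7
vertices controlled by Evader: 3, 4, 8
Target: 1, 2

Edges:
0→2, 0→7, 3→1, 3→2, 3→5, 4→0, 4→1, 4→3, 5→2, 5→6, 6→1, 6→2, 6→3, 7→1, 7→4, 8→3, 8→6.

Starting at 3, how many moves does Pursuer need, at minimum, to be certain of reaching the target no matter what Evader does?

2

A0 = {1, 2}
A1: add {0, 5, 6, 7} — 0 (Pursuer) has 0→2; 5 (Pursuer) has 5→2; 6 (Pursuer) has 6→1; 7 (Pursuer) has 7→1.
A2: add {3} — 3 (Evader): all of {1, 2, 5} already in.
3 enters the attractor at level 2, so Pursuer can force the target in 2 moves from there.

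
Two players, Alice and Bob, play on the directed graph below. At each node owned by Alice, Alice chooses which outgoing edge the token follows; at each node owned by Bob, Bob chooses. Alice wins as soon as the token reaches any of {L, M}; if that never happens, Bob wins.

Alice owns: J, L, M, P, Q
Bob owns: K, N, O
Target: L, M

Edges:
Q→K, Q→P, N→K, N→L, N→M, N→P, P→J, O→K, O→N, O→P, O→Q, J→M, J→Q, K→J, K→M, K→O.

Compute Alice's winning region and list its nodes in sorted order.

J, L, M, P, Q

A0 = {L, M}
A1: add {J} — J (Alice) has J→M.
A2: add {P} — P (Alice) has P→J.
A3: add {Q} — Q (Alice) has Q→P.
A4 = A3; e.g. K (Bob) can still go to O. Fixed point.
Alice's winning region = {J, L, M, P, Q}.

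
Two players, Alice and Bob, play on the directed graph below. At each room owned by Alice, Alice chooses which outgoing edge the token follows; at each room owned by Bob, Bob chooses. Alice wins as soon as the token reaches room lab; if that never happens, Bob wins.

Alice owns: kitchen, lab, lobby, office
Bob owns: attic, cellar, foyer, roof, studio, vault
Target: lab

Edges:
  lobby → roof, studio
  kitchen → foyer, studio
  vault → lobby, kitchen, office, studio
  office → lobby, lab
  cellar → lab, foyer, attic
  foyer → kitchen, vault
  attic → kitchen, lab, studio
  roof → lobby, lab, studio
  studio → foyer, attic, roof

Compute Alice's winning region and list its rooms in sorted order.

A0 = {lab}
A1: add {office} — office (Alice) has office→lab.
A2 = A1; e.g. lobby (Alice) has no edge into A1. Fixed point.
Alice's winning region = {lab, office}.

lab, office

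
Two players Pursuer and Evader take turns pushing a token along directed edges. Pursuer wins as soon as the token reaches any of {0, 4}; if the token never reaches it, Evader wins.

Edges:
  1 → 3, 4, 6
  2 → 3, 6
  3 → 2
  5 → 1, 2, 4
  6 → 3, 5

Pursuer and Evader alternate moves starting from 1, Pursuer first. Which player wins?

Pursuer

Track states (vertex, player-to-move).
A0 = {(0,Pursuer), (0,Evader), (4,Pursuer), (4,Evader)}
A1: add {(1,Pursuer), (5,Pursuer)}.
(1,Pursuer) ∈ A1 ⇒ Pursuer forces the target.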